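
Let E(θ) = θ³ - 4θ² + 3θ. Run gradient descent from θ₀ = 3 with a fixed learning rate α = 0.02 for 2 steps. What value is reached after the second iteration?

E′(θ) = 3θ² - 8θ + 3
Step 1: E′(3) = 6; θ₁ = 3 − 0.02·6 = 2.88
Step 2: E′(2.88) = 4.8432; θ₂ = 2.88 − 0.02·4.8432 = 2.783136

2.783136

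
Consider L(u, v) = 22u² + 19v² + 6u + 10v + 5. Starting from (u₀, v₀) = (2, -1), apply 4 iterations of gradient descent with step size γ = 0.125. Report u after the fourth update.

∇L = (44u + 6, 38v + 10)
(u₁, v₁) = (2, -1) − 0.125·(94, -28) = (-9.75, 2.5)
(u₂, v₂) = (-9.75, 2.5) − 0.125·(-423, 105) = (43.125, -10.625)
(u₃, v₃) = (43.125, -10.625) − 0.125·(1903.5, -393.75) = (-194.8125, 38.59375)
(u₄, v₄) = (-194.8125, 38.59375) − 0.125·(-8565.75, 1476.5625) = (875.90625, -145.9765625)
u = 875.90625

875.90625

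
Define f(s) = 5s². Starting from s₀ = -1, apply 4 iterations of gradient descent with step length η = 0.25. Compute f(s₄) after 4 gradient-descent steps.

128.14453125

f′(s) = 10s
Step 1: f′(-1) = -10; s₁ = -1 − 0.25·(-10) = 1.5
Step 2: f′(1.5) = 15; s₂ = 1.5 − 0.25·15 = -2.25
Step 3: f′(-2.25) = -22.5; s₃ = -2.25 − 0.25·(-22.5) = 3.375
Step 4: f′(3.375) = 33.75; s₄ = 3.375 − 0.25·33.75 = -5.0625
f(-5.0625) = 128.14453125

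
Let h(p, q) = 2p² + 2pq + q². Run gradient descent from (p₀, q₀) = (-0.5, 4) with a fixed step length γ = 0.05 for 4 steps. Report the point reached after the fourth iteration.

(-1.2253, 2.93015)

∇h = (4p + 2q, 2p + 2q)
Step 1: at (-0.5, 4), ∇h = (6, 7) → (-0.5, 4) − 0.05·(6, 7) = (-0.8, 3.65)
Step 2: at (-0.8, 3.65), ∇h = (4.1, 5.7) → (-0.8, 3.65) − 0.05·(4.1, 5.7) = (-1.005, 3.365)
Step 3: at (-1.005, 3.365), ∇h = (2.71, 4.72) → (-1.005, 3.365) − 0.05·(2.71, 4.72) = (-1.1405, 3.129)
Step 4: at (-1.1405, 3.129), ∇h = (1.696, 3.977) → (-1.1405, 3.129) − 0.05·(1.696, 3.977) = (-1.2253, 2.93015)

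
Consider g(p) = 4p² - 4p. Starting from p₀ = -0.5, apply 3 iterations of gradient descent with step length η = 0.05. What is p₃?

g′(p) = 8p - 4
p₁ = -0.5 − 0.05·(-8) = -0.1
p₂ = -0.1 − 0.05·(-4.8) = 0.14
p₃ = 0.14 − 0.05·(-2.88) = 0.284

0.284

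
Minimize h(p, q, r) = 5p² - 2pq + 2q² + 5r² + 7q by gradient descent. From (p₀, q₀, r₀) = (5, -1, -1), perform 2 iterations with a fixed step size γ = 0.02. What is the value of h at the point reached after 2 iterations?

51.77337664

∇h = (10p - 2q, -2p + 4q + 7, 10r)
Step 1: at (5, -1, -1), ∇h = (52, -7, -10) → (5, -1, -1) − 0.02·(52, -7, -10) = (3.96, -0.86, -0.8)
Step 2: at (3.96, -0.86, -0.8), ∇h = (41.32, -4.36, -8) → (3.96, -0.86, -0.8) − 0.02·(41.32, -4.36, -8) = (3.1336, -0.7728, -0.64)
h(3.1336, -0.7728, -0.64) = 51.77337664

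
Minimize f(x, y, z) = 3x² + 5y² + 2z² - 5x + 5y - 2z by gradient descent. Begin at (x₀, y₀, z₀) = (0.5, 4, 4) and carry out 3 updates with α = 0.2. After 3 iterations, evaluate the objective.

∇f = (6x - 5, 10y + 5, 4z - 2)
Step 1: at (0.5, 4, 4), ∇f = (-2, 45, 14) → (0.5, 4, 4) − 0.2·(-2, 45, 14) = (0.9, -5, 1.2)
Step 2: at (0.9, -5, 1.2), ∇f = (0.4, -45, 2.8) → (0.9, -5, 1.2) − 0.2·(0.4, -45, 2.8) = (0.82, 4, 0.64)
Step 3: at (0.82, 4, 0.64), ∇f = (-0.08, 45, 0.56) → (0.82, 4, 0.64) − 0.2·(-0.08, 45, 0.56) = (0.836, -5, 0.528)
f(0.836, -5, 0.528) = 97.418256

97.418256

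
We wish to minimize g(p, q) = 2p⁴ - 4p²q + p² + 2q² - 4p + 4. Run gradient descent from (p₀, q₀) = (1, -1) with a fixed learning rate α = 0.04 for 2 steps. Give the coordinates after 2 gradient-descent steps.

(0.44179712, -0.540224)

∇g = (8p³ - 8pq + 2p - 4, -4p² + 4q)
Step 1: at (1, -1), ∇g = (14, -8) → (1, -1) − 0.04·(14, -8) = (0.44, -0.68)
Step 2: at (0.44, -0.68), ∇g = (-0.044928, -3.4944) → (0.44, -0.68) − 0.04·(-0.044928, -3.4944) = (0.44179712, -0.540224)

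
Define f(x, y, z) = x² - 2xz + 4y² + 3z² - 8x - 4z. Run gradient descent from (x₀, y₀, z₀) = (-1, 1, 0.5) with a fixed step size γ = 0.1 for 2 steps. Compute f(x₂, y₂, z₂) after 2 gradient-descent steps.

∇f = (2x - 2z - 8, 8y, -2x + 6z - 4)
Step 1: at (-1, 1, 0.5), ∇f = (-11, 8, 1) → (-1, 1, 0.5) − 0.1·(-11, 8, 1) = (0.1, 0.2, 0.4)
Step 2: at (0.1, 0.2, 0.4), ∇f = (-8.6, 1.6, -1.8) → (0.1, 0.2, 0.4) − 0.1·(-8.6, 1.6, -1.8) = (0.96, 0.04, 0.58)
f(0.96, 0.04, 0.58) = -9.1764

-9.1764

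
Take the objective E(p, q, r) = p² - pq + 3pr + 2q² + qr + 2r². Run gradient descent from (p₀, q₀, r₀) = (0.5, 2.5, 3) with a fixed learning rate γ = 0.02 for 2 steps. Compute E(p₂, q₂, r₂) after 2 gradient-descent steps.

∇E = (2p - q + 3r, -p + 4q + r, 3p + q + 4r)
Step 1: at (0.5, 2.5, 3), ∇E = (7.5, 12.5, 16) → (0.5, 2.5, 3) − 0.02·(7.5, 12.5, 16) = (0.35, 2.25, 2.68)
Step 2: at (0.35, 2.25, 2.68), ∇E = (6.49, 11.33, 14.02) → (0.35, 2.25, 2.68) − 0.02·(6.49, 11.33, 14.02) = (0.2202, 2.0234, 2.3996)
E(0.2202, 2.0234, 2.3996) = 25.7479172

25.7479172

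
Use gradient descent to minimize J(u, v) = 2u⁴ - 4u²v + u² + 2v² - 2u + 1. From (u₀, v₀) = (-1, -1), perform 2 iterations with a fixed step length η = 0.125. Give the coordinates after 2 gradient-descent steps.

∇J = (8u³ - 8uv + 2u - 2, -4u² + 4v)
(u₁, v₁) = (-1, -1) − 0.125·(-20, -8) = (1.5, 0)
(u₂, v₂) = (1.5, 0) − 0.125·(28, -9) = (-2, 1.125)

(-2, 1.125)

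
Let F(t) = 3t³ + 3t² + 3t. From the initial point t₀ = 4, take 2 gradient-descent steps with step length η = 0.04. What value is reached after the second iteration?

F′(t) = 9t² + 6t + 3
Step 1: F′(4) = 171; t₁ = 4 − 0.04·171 = -2.84
Step 2: F′(-2.84) = 58.5504; t₂ = -2.84 − 0.04·58.5504 = -5.182016

-5.182016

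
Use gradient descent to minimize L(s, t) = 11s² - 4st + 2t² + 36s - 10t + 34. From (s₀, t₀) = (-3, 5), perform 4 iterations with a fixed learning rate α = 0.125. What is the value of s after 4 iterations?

-28.51953125

∇L = (22s - 4t + 36, -4s + 4t - 10)
Step 1: at (-3, 5), ∇L = (-50, 22) → (-3, 5) − 0.125·(-50, 22) = (3.25, 2.25)
Step 2: at (3.25, 2.25), ∇L = (98.5, -14) → (3.25, 2.25) − 0.125·(98.5, -14) = (-9.0625, 4)
Step 3: at (-9.0625, 4), ∇L = (-179.375, 42.25) → (-9.0625, 4) − 0.125·(-179.375, 42.25) = (13.359375, -1.28125)
Step 4: at (13.359375, -1.28125), ∇L = (335.03125, -68.5625) → (13.359375, -1.28125) − 0.125·(335.03125, -68.5625) = (-28.51953125, 7.2890625)
s = -28.51953125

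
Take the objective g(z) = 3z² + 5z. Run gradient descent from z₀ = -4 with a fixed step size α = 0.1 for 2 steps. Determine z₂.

-1.34

g′(z) = 6z + 5
Step 1: g′(-4) = -19; z₁ = -4 − 0.1·(-19) = -2.1
Step 2: g′(-2.1) = -7.6; z₂ = -2.1 − 0.1·(-7.6) = -1.34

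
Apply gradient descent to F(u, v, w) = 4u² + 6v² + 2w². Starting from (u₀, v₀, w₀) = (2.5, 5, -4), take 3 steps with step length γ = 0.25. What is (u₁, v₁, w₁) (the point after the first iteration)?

∇F = (8u, 12v, 4w)
Step 1: at (2.5, 5, -4), ∇F = (20, 60, -16) → (2.5, 5, -4) − 0.25·(20, 60, -16) = (-2.5, -10, 0)

(-2.5, -10, 0)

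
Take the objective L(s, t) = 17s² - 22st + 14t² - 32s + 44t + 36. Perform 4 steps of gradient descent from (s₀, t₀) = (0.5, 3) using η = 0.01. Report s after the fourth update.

1.55654168

∇L = (34s - 22t - 32, -22s + 28t + 44)
Step 1: at (0.5, 3), ∇L = (-81, 117) → (0.5, 3) − 0.01·(-81, 117) = (1.31, 1.83)
Step 2: at (1.31, 1.83), ∇L = (-27.72, 66.42) → (1.31, 1.83) − 0.01·(-27.72, 66.42) = (1.5872, 1.1658)
Step 3: at (1.5872, 1.1658), ∇L = (-3.6828, 41.724) → (1.5872, 1.1658) − 0.01·(-3.6828, 41.724) = (1.624028, 0.74856)
Step 4: at (1.624028, 0.74856), ∇L = (6.748632, 29.231064) → (1.624028, 0.74856) − 0.01·(6.748632, 29.231064) = (1.55654168, 0.45624936)
s = 1.55654168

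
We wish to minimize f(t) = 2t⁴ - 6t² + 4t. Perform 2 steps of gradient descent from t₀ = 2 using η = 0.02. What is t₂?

1.08401152

f′(t) = 8t³ - 12t + 4
t₁ = 2 − 0.02·44 = 1.12
t₂ = 1.12 − 0.02·1.799424 = 1.08401152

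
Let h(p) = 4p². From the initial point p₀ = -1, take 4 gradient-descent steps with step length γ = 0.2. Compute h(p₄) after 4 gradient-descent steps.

h′(p) = 8p
Step 1: h′(-1) = -8; p₁ = -1 − 0.2·(-8) = 0.6
Step 2: h′(0.6) = 4.8; p₂ = 0.6 − 0.2·4.8 = -0.36
Step 3: h′(-0.36) = -2.88; p₃ = -0.36 − 0.2·(-2.88) = 0.216
Step 4: h′(0.216) = 1.728; p₄ = 0.216 − 0.2·1.728 = -0.1296
h(-0.1296) = 0.06718464

0.06718464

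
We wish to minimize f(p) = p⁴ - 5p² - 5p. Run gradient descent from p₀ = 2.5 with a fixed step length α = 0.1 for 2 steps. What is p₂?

f′(p) = 4p³ - 10p - 5
Step 1: f′(2.5) = 32.5; p₁ = 2.5 − 0.1·32.5 = -0.75
Step 2: f′(-0.75) = 0.8125; p₂ = -0.75 − 0.1·0.8125 = -0.83125

-0.83125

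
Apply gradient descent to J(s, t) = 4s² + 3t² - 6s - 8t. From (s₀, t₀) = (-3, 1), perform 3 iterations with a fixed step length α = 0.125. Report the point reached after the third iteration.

∇J = (8s - 6, 6t - 8)
(s₁, t₁) = (-3, 1) − 0.125·(-30, -2) = (0.75, 1.25)
(s₂, t₂) = (0.75, 1.25) − 0.125·(0, -0.5) = (0.75, 1.3125)
(s₃, t₃) = (0.75, 1.3125) − 0.125·(0, -0.125) = (0.75, 1.328125)

(0.75, 1.328125)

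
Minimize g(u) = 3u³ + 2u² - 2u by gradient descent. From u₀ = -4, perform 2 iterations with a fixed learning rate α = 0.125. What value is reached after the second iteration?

-448.4453125

g′(u) = 9u² + 4u - 2
Step 1: g′(-4) = 126; u₁ = -4 − 0.125·126 = -19.75
Step 2: g′(-19.75) = 3429.5625; u₂ = -19.75 − 0.125·3429.5625 = -448.4453125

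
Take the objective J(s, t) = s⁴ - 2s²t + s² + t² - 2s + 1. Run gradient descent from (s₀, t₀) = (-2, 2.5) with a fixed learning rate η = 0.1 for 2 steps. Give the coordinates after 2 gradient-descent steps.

∇J = (4s³ - 4st + 2s - 2, -2s² + 2t)
(s₁, t₁) = (-2, 2.5) − 0.1·(-18, -3) = (-0.2, 2.8)
(s₂, t₂) = (-0.2, 2.8) − 0.1·(-0.192, 5.52) = (-0.1808, 2.248)

(-0.1808, 2.248)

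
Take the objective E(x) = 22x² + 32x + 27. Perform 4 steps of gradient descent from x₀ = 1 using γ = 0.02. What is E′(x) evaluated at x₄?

0.01575936

E′(x) = 44x + 32
Step 1: E′(1) = 76; x₁ = 1 − 0.02·76 = -0.52
Step 2: E′(-0.52) = 9.12; x₂ = -0.52 − 0.02·9.12 = -0.7024
Step 3: E′(-0.7024) = 1.0944; x₃ = -0.7024 − 0.02·1.0944 = -0.724288
Step 4: E′(-0.724288) = 0.131328; x₄ = -0.724288 − 0.02·0.131328 = -0.72691456
E′(x) at (-0.72691456) = 0.01575936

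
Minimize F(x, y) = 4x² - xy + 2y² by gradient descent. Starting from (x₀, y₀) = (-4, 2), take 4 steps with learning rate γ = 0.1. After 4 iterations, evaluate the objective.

∇F = (8x - y, -x + 4y)
Step 1: at (-4, 2), ∇F = (-34, 12) → (-4, 2) − 0.1·(-34, 12) = (-0.6, 0.8)
Step 2: at (-0.6, 0.8), ∇F = (-5.6, 3.8) → (-0.6, 0.8) − 0.1·(-5.6, 3.8) = (-0.04, 0.42)
Step 3: at (-0.04, 0.42), ∇F = (-0.74, 1.72) → (-0.04, 0.42) − 0.1·(-0.74, 1.72) = (0.034, 0.248)
Step 4: at (0.034, 0.248), ∇F = (0.024, 0.958) → (0.034, 0.248) − 0.1·(0.024, 0.958) = (0.0316, 0.1522)
F(0.0316, 0.1522) = 0.0455144

0.0455144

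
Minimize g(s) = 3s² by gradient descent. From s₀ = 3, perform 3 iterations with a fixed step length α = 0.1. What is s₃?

0.192

g′(s) = 6s
Step 1: g′(3) = 18; s₁ = 3 − 0.1·18 = 1.2
Step 2: g′(1.2) = 7.2; s₂ = 1.2 − 0.1·7.2 = 0.48
Step 3: g′(0.48) = 2.88; s₃ = 0.48 − 0.1·2.88 = 0.192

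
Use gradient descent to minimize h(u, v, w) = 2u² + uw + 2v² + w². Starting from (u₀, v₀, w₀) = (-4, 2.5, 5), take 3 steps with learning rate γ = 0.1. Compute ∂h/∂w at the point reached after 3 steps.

∇h = (4u + w, 4v, u + 2w)
Step 1: at (-4, 2.5, 5), ∇h = (-11, 10, 6) → (-4, 2.5, 5) − 0.1·(-11, 10, 6) = (-2.9, 1.5, 4.4)
Step 2: at (-2.9, 1.5, 4.4), ∇h = (-7.2, 6, 5.9) → (-2.9, 1.5, 4.4) − 0.1·(-7.2, 6, 5.9) = (-2.18, 0.9, 3.81)
Step 3: at (-2.18, 0.9, 3.81), ∇h = (-4.91, 3.6, 5.44) → (-2.18, 0.9, 3.81) − 0.1·(-4.91, 3.6, 5.44) = (-1.689, 0.54, 3.266)
∂h/∂w at (-1.689, 0.54, 3.266) = 4.843

4.843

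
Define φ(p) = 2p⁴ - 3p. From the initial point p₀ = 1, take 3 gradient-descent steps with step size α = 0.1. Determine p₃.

0.7256

φ′(p) = 8p³ - 3
p₁ = 1 − 0.1·5 = 0.5
p₂ = 0.5 − 0.1·(-2) = 0.7
p₃ = 0.7 − 0.1·(-0.256) = 0.7256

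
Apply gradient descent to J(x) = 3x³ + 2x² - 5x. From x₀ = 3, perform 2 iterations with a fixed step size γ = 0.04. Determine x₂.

J′(x) = 9x² + 4x - 5
x₁ = 3 − 0.04·88 = -0.52
x₂ = -0.52 − 0.04·(-4.6464) = -0.334144

-0.334144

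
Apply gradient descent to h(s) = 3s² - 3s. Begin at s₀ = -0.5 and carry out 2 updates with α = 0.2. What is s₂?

0.46

h′(s) = 6s - 3
s₁ = -0.5 − 0.2·(-6) = 0.7
s₂ = 0.7 − 0.2·1.2 = 0.46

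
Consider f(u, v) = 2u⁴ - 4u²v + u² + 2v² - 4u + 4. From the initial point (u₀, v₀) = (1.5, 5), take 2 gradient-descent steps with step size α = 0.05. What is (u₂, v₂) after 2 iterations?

(-4.3312, 5.608)

∇f = (8u³ - 8uv + 2u - 4, -4u² + 4v)
Step 1: at (1.5, 5), ∇f = (-34, 11) → (1.5, 5) − 0.05·(-34, 11) = (3.2, 4.45)
Step 2: at (3.2, 4.45), ∇f = (150.624, -23.16) → (3.2, 4.45) − 0.05·(150.624, -23.16) = (-4.3312, 5.608)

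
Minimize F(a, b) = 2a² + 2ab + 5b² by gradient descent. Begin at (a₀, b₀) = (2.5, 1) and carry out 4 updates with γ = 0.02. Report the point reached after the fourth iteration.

∇F = (4a + 2b, 2a + 10b)
(a₁, b₁) = (2.5, 1) − 0.02·(12, 15) = (2.26, 0.7)
(a₂, b₂) = (2.26, 0.7) − 0.02·(10.44, 11.52) = (2.0512, 0.4696)
(a₃, b₃) = (2.0512, 0.4696) − 0.02·(9.144, 8.7984) = (1.86832, 0.293632)
(a₄, b₄) = (1.86832, 0.293632) − 0.02·(8.060544, 6.67296) = (1.70710912, 0.1601728)

(1.70710912, 0.1601728)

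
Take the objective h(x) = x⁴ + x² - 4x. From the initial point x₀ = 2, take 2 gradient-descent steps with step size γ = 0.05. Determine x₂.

h′(x) = 4x³ + 2x - 4
Step 1: h′(2) = 32; x₁ = 2 − 0.05·32 = 0.4
Step 2: h′(0.4) = -2.944; x₂ = 0.4 − 0.05·(-2.944) = 0.5472

0.5472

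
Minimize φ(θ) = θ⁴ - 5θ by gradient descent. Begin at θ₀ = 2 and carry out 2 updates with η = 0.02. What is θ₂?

φ′(θ) = 4θ³ - 5
θ₁ = 2 − 0.02·27 = 1.46
θ₂ = 1.46 − 0.02·7.448544 = 1.31102912

1.31102912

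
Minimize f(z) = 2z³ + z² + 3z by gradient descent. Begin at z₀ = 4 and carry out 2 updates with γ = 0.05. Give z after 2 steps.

f′(z) = 6z² + 2z + 3
z₁ = 4 − 0.05·107 = -1.35
z₂ = -1.35 − 0.05·11.235 = -1.91175

-1.91175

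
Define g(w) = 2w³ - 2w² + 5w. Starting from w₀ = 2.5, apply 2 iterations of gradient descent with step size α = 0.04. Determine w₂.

g′(w) = 6w² - 4w + 5
Step 1: g′(2.5) = 32.5; w₁ = 2.5 − 0.04·32.5 = 1.2
Step 2: g′(1.2) = 8.84; w₂ = 1.2 − 0.04·8.84 = 0.8464

0.8464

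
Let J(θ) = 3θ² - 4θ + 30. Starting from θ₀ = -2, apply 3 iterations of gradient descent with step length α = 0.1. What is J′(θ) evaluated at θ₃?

-1.024

J′(θ) = 6θ - 4
θ₁ = -2 − 0.1·(-16) = -0.4
θ₂ = -0.4 − 0.1·(-6.4) = 0.24
θ₃ = 0.24 − 0.1·(-2.56) = 0.496
J′(θ) at (0.496) = -1.024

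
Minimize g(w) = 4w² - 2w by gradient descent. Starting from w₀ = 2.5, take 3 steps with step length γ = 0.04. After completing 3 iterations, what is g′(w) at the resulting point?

5.659776

g′(w) = 8w - 2
w₁ = 2.5 − 0.04·18 = 1.78
w₂ = 1.78 − 0.04·12.24 = 1.2904
w₃ = 1.2904 − 0.04·8.3232 = 0.957472
g′(w) at (0.957472) = 5.659776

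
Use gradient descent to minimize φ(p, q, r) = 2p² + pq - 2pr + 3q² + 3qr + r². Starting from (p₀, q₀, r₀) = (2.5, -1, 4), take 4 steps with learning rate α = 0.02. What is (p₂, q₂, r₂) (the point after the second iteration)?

(2.465, -1.3192, 4.0094)

∇φ = (4p + q - 2r, p + 6q + 3r, -2p + 3q + 2r)
(p₁, q₁, r₁) = (2.5, -1, 4) − 0.02·(1, 8.5, 0) = (2.48, -1.17, 4)
(p₂, q₂, r₂) = (2.48, -1.17, 4) − 0.02·(0.75, 7.46, -0.47) = (2.465, -1.3192, 4.0094)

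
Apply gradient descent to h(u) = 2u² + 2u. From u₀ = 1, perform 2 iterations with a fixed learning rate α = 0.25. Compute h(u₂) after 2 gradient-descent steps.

-0.5

h′(u) = 4u + 2
u₁ = 1 − 0.25·6 = -0.5
u₂ = -0.5 − 0.25·0 = -0.5
h(-0.5) = -0.5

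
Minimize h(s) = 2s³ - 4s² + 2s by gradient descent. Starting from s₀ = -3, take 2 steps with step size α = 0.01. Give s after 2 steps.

h′(s) = 6s² - 8s + 2
s₁ = -3 − 0.01·80 = -3.8
s₂ = -3.8 − 0.01·119.04 = -4.9904

-4.9904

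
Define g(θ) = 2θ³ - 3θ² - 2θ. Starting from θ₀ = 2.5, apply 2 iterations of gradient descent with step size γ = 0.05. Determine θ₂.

1.3648125

g′(θ) = 6θ² - 6θ - 2
Step 1: g′(2.5) = 20.5; θ₁ = 2.5 − 0.05·20.5 = 1.475
Step 2: g′(1.475) = 2.20375; θ₂ = 1.475 − 0.05·2.20375 = 1.3648125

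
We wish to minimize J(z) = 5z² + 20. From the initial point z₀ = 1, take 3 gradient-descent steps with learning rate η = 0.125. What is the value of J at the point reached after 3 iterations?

J′(z) = 10z
Step 1: J′(1) = 10; z₁ = 1 − 0.125·10 = -0.25
Step 2: J′(-0.25) = -2.5; z₂ = -0.25 − 0.125·(-2.5) = 0.0625
Step 3: J′(0.0625) = 0.625; z₃ = 0.0625 − 0.125·0.625 = -0.015625
J(-0.015625) = 20.001220703125

20.001220703125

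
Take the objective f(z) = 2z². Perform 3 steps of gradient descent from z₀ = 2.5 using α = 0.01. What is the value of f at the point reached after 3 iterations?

f′(z) = 4z
z₁ = 2.5 − 0.01·10 = 2.4
z₂ = 2.4 − 0.01·9.6 = 2.304
z₃ = 2.304 − 0.01·9.216 = 2.21184
f(2.21184) = 9.7844723712

9.7844723712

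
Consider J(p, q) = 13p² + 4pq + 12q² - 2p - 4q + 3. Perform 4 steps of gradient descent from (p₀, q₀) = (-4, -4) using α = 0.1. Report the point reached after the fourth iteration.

∇J = (26p + 4q - 2, 4p + 24q - 4)
(p₁, q₁) = (-4, -4) − 0.1·(-122, -116) = (8.2, 7.6)
(p₂, q₂) = (8.2, 7.6) − 0.1·(241.6, 211.2) = (-15.96, -13.52)
(p₃, q₃) = (-15.96, -13.52) − 0.1·(-471.04, -392.32) = (31.144, 25.712)
(p₄, q₄) = (31.144, 25.712) − 0.1·(910.592, 737.664) = (-59.9152, -48.0544)

(-59.9152, -48.0544)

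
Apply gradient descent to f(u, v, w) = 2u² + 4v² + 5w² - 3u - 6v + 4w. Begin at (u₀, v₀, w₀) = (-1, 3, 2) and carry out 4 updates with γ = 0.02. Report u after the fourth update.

∇f = (4u - 3, 8v - 6, 10w + 4)
(u₁, v₁, w₁) = (-1, 3, 2) − 0.02·(-7, 18, 24) = (-0.86, 2.64, 1.52)
(u₂, v₂, w₂) = (-0.86, 2.64, 1.52) − 0.02·(-6.44, 15.12, 19.2) = (-0.7312, 2.3376, 1.136)
(u₃, v₃, w₃) = (-0.7312, 2.3376, 1.136) − 0.02·(-5.9248, 12.7008, 15.36) = (-0.612704, 2.083584, 0.8288)
(u₄, v₄, w₄) = (-0.612704, 2.083584, 0.8288) − 0.02·(-5.450816, 10.668672, 12.288) = (-0.50368768, 1.87021056, 0.58304)
u = -0.50368768

-0.50368768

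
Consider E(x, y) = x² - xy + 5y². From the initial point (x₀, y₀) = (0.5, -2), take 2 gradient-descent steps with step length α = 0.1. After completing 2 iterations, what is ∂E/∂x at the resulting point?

0.31

∇E = (2x - y, -x + 10y)
Step 1: at (0.5, -2), ∇E = (3, -20.5) → (0.5, -2) − 0.1·(3, -20.5) = (0.2, 0.05)
Step 2: at (0.2, 0.05), ∇E = (0.35, 0.3) → (0.2, 0.05) − 0.1·(0.35, 0.3) = (0.165, 0.02)
∂E/∂x at (0.165, 0.02) = 0.31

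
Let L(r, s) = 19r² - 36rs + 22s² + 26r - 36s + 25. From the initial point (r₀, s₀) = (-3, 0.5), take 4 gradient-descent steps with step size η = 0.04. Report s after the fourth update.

25.72646528

∇L = (38r - 36s + 26, -36r + 44s - 36)
Step 1: at (-3, 0.5), ∇L = (-106, 94) → (-3, 0.5) − 0.04·(-106, 94) = (1.24, -3.26)
Step 2: at (1.24, -3.26), ∇L = (190.48, -224.08) → (1.24, -3.26) − 0.04·(190.48, -224.08) = (-6.3792, 5.7032)
Step 3: at (-6.3792, 5.7032), ∇L = (-421.7248, 444.592) → (-6.3792, 5.7032) − 0.04·(-421.7248, 444.592) = (10.489792, -12.08048)
Step 4: at (10.489792, -12.08048), ∇L = (859.509376, -945.173632) → (10.489792, -12.08048) − 0.04·(859.509376, -945.173632) = (-23.89058304, 25.72646528)
s = 25.72646528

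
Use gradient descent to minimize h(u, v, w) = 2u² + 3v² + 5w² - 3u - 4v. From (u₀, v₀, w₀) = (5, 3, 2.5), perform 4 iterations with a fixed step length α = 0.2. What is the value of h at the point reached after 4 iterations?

∇h = (4u - 3, 6v - 4, 10w)
Step 1: at (5, 3, 2.5), ∇h = (17, 14, 25) → (5, 3, 2.5) − 0.2·(17, 14, 25) = (1.6, 0.2, -2.5)
Step 2: at (1.6, 0.2, -2.5), ∇h = (3.4, -2.8, -25) → (1.6, 0.2, -2.5) − 0.2·(3.4, -2.8, -25) = (0.92, 0.76, 2.5)
Step 3: at (0.92, 0.76, 2.5), ∇h = (0.68, 0.56, 25) → (0.92, 0.76, 2.5) − 0.2·(0.68, 0.56, 25) = (0.784, 0.648, -2.5)
Step 4: at (0.784, 0.648, -2.5), ∇h = (0.136, -0.112, -25) → (0.784, 0.648, -2.5) − 0.2·(0.136, -0.112, -25) = (0.7568, 0.6704, 2.5)
h(0.7568, 0.6704, 2.5) = 28.79180096

28.79180096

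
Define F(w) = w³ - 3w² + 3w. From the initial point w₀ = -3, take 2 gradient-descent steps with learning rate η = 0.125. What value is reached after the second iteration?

F′(w) = 3w² - 6w + 3
w₁ = -3 − 0.125·48 = -9
w₂ = -9 − 0.125·300 = -46.5

-46.5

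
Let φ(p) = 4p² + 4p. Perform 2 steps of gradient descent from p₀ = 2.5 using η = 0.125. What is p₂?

φ′(p) = 8p + 4
p₁ = 2.5 − 0.125·24 = -0.5
p₂ = -0.5 − 0.125·0 = -0.5

-0.5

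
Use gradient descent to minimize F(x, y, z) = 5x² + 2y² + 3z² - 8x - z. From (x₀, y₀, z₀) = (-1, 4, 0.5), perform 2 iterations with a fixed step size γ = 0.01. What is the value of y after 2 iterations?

3.6864

∇F = (10x - 8, 4y, 6z - 1)
Step 1: at (-1, 4, 0.5), ∇F = (-18, 16, 2) → (-1, 4, 0.5) − 0.01·(-18, 16, 2) = (-0.82, 3.84, 0.48)
Step 2: at (-0.82, 3.84, 0.48), ∇F = (-16.2, 15.36, 1.88) → (-0.82, 3.84, 0.48) − 0.01·(-16.2, 15.36, 1.88) = (-0.658, 3.6864, 0.4612)
y = 3.6864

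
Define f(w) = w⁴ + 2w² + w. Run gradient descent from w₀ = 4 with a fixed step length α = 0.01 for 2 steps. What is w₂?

f′(w) = 4w³ + 4w + 1
Step 1: f′(4) = 273; w₁ = 4 − 0.01·273 = 1.27
Step 2: f′(1.27) = 14.273532; w₂ = 1.27 − 0.01·14.273532 = 1.12726468

1.12726468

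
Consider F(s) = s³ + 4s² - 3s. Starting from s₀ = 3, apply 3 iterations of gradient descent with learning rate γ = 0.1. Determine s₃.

-0.2259072

F′(s) = 3s² + 8s - 3
Step 1: F′(3) = 48; s₁ = 3 − 0.1·48 = -1.8
Step 2: F′(-1.8) = -7.68; s₂ = -1.8 − 0.1·(-7.68) = -1.032
Step 3: F′(-1.032) = -8.060928; s₃ = -1.032 − 0.1·(-8.060928) = -0.2259072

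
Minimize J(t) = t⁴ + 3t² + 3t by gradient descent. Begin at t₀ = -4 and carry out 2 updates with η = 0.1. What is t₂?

-5315.6412

J′(t) = 4t³ + 6t + 3
t₁ = -4 − 0.1·(-277) = 23.7
t₂ = 23.7 − 0.1·53393.412 = -5315.6412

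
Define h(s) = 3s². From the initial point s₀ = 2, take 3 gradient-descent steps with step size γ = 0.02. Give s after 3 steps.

1.362944

h′(s) = 6s
Step 1: h′(2) = 12; s₁ = 2 − 0.02·12 = 1.76
Step 2: h′(1.76) = 10.56; s₂ = 1.76 − 0.02·10.56 = 1.5488
Step 3: h′(1.5488) = 9.2928; s₃ = 1.5488 − 0.02·9.2928 = 1.362944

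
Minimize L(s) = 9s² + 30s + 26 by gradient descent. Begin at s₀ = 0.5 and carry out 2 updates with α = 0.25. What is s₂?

24.875

L′(s) = 18s + 30
Step 1: L′(0.5) = 39; s₁ = 0.5 − 0.25·39 = -9.25
Step 2: L′(-9.25) = -136.5; s₂ = -9.25 − 0.25·(-136.5) = 24.875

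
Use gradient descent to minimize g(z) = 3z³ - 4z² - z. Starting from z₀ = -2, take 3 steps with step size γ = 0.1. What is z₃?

-3137.1059609

g′(z) = 9z² - 8z - 1
z₁ = -2 − 0.1·51 = -7.1
z₂ = -7.1 − 0.1·509.49 = -58.049
z₃ = -58.049 − 0.1·30790.569609 = -3137.1059609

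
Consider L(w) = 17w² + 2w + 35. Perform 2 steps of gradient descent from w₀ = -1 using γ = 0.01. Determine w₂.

L′(w) = 34w + 2
w₁ = -1 − 0.01·(-32) = -0.68
w₂ = -0.68 − 0.01·(-21.12) = -0.4688

-0.4688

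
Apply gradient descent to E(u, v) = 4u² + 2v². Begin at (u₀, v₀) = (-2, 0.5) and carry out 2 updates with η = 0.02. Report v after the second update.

0.4232

∇E = (8u, 4v)
Step 1: at (-2, 0.5), ∇E = (-16, 2) → (-2, 0.5) − 0.02·(-16, 2) = (-1.68, 0.46)
Step 2: at (-1.68, 0.46), ∇E = (-13.44, 1.84) → (-1.68, 0.46) − 0.02·(-13.44, 1.84) = (-1.4112, 0.4232)
v = 0.4232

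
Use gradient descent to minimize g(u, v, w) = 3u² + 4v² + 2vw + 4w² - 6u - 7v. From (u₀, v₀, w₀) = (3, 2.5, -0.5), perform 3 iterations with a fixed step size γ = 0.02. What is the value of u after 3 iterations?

2.362944

∇g = (6u - 6, 8v + 2w - 7, 2v + 8w)
Step 1: at (3, 2.5, -0.5), ∇g = (12, 12, 1) → (3, 2.5, -0.5) − 0.02·(12, 12, 1) = (2.76, 2.26, -0.52)
Step 2: at (2.76, 2.26, -0.52), ∇g = (10.56, 10.04, 0.36) → (2.76, 2.26, -0.52) − 0.02·(10.56, 10.04, 0.36) = (2.5488, 2.0592, -0.5272)
Step 3: at (2.5488, 2.0592, -0.5272), ∇g = (9.2928, 8.4192, -0.0992) → (2.5488, 2.0592, -0.5272) − 0.02·(9.2928, 8.4192, -0.0992) = (2.362944, 1.890816, -0.525216)
u = 2.362944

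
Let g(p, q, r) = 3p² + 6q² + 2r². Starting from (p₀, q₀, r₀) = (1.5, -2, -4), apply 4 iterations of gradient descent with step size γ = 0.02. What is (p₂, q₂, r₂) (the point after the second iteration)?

∇g = (6p, 12q, 4r)
(p₁, q₁, r₁) = (1.5, -2, -4) − 0.02·(9, -24, -16) = (1.32, -1.52, -3.68)
(p₂, q₂, r₂) = (1.32, -1.52, -3.68) − 0.02·(7.92, -18.24, -14.72) = (1.1616, -1.1552, -3.3856)

(1.1616, -1.1552, -3.3856)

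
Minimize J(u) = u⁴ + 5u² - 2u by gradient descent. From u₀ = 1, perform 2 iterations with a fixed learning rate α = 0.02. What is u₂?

J′(u) = 4u³ + 10u - 2
u₁ = 1 − 0.02·12 = 0.76
u₂ = 0.76 − 0.02·7.355904 = 0.61288192

0.61288192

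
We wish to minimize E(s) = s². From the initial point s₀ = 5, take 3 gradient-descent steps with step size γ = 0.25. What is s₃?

0.625

E′(s) = 2s
s₁ = 5 − 0.25·10 = 2.5
s₂ = 2.5 − 0.25·5 = 1.25
s₃ = 1.25 − 0.25·2.5 = 0.625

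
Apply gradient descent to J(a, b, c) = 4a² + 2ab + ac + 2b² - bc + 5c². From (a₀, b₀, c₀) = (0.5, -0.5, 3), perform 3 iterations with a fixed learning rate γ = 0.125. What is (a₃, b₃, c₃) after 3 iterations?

∇J = (8a + 2b + c, 2a + 4b - c, a - b + 10c)
(a₁, b₁, c₁) = (0.5, -0.5, 3) − 0.125·(6, -4, 31) = (-0.25, 0, -0.875)
(a₂, b₂, c₂) = (-0.25, 0, -0.875) − 0.125·(-2.875, 0.375, -9) = (0.109375, -0.046875, 0.25)
(a₃, b₃, c₃) = (0.109375, -0.046875, 0.25) − 0.125·(1.03125, -0.21875, 2.65625) = (-0.01953125, -0.01953125, -0.08203125)

(-0.01953125, -0.01953125, -0.08203125)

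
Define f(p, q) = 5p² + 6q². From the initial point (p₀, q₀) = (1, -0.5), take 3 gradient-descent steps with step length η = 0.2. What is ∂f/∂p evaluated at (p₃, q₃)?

∇f = (10p, 12q)
(p₁, q₁) = (1, -0.5) − 0.2·(10, -6) = (-1, 0.7)
(p₂, q₂) = (-1, 0.7) − 0.2·(-10, 8.4) = (1, -0.98)
(p₃, q₃) = (1, -0.98) − 0.2·(10, -11.76) = (-1, 1.372)
∂f/∂p at (-1, 1.372) = -10

-10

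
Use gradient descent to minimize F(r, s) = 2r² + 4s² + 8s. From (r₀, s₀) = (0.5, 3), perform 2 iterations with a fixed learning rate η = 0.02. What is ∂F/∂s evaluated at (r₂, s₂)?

∇F = (4r, 8s + 8)
Step 1: at (0.5, 3), ∇F = (2, 32) → (0.5, 3) − 0.02·(2, 32) = (0.46, 2.36)
Step 2: at (0.46, 2.36), ∇F = (1.84, 26.88) → (0.46, 2.36) − 0.02·(1.84, 26.88) = (0.4232, 1.8224)
∂F/∂s at (0.4232, 1.8224) = 22.5792

22.5792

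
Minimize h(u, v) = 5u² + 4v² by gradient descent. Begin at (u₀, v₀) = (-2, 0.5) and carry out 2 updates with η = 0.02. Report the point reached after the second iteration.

∇h = (10u, 8v)
(u₁, v₁) = (-2, 0.5) − 0.02·(-20, 4) = (-1.6, 0.42)
(u₂, v₂) = (-1.6, 0.42) − 0.02·(-16, 3.36) = (-1.28, 0.3528)

(-1.28, 0.3528)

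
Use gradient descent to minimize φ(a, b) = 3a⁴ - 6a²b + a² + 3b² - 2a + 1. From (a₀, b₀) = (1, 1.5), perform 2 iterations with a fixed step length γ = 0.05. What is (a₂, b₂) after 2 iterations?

∇φ = (12a³ - 12ab + 2a - 2, -6a² + 6b)
(a₁, b₁) = (1, 1.5) − 0.05·(-6, 3) = (1.3, 1.35)
(a₂, b₂) = (1.3, 1.35) − 0.05·(5.904, -2.04) = (1.0048, 1.452)

(1.0048, 1.452)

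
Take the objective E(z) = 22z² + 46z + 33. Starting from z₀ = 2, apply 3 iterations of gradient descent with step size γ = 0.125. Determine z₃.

-278.5625

E′(z) = 44z + 46
z₁ = 2 − 0.125·134 = -14.75
z₂ = -14.75 − 0.125·(-603) = 60.625
z₃ = 60.625 − 0.125·2713.5 = -278.5625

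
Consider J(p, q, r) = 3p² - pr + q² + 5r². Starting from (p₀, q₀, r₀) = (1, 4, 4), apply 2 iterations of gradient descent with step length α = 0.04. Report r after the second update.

1.5008

∇J = (6p - r, 2q, -p + 10r)
(p₁, q₁, r₁) = (1, 4, 4) − 0.04·(2, 8, 39) = (0.92, 3.68, 2.44)
(p₂, q₂, r₂) = (0.92, 3.68, 2.44) − 0.04·(3.08, 7.36, 23.48) = (0.7968, 3.3856, 1.5008)
r = 1.5008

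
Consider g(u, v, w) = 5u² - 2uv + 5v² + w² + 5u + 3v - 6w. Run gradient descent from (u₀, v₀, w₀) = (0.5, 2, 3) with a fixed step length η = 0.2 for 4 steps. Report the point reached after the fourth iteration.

∇g = (10u - 2v + 5, -2u + 10v + 3, 2w - 6)
Step 1: at (0.5, 2, 3), ∇g = (6, 22, 0) → (0.5, 2, 3) − 0.2·(6, 22, 0) = (-0.7, -2.4, 3)
Step 2: at (-0.7, -2.4, 3), ∇g = (2.8, -19.6, 0) → (-0.7, -2.4, 3) − 0.2·(2.8, -19.6, 0) = (-1.26, 1.52, 3)
Step 3: at (-1.26, 1.52, 3), ∇g = (-10.64, 20.72, 0) → (-1.26, 1.52, 3) − 0.2·(-10.64, 20.72, 0) = (0.868, -2.624, 3)
Step 4: at (0.868, -2.624, 3), ∇g = (18.928, -24.976, 0) → (0.868, -2.624, 3) − 0.2·(18.928, -24.976, 0) = (-2.9176, 2.3712, 3)

(-2.9176, 2.3712, 3)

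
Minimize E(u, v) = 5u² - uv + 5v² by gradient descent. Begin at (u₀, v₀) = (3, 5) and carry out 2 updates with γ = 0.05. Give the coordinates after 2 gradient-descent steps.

(1.0075, 1.4125)

∇E = (10u - v, -u + 10v)
(u₁, v₁) = (3, 5) − 0.05·(25, 47) = (1.75, 2.65)
(u₂, v₂) = (1.75, 2.65) − 0.05·(14.85, 24.75) = (1.0075, 1.4125)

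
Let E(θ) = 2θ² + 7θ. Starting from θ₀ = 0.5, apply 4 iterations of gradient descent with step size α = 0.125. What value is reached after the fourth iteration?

-1.609375

E′(θ) = 4θ + 7
θ₁ = 0.5 − 0.125·9 = -0.625
θ₂ = -0.625 − 0.125·4.5 = -1.1875
θ₃ = -1.1875 − 0.125·2.25 = -1.46875
θ₄ = -1.46875 − 0.125·1.125 = -1.609375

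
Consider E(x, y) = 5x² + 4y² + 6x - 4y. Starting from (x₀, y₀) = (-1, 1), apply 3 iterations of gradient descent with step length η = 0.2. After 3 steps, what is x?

-0.2

∇E = (10x + 6, 8y - 4)
(x₁, y₁) = (-1, 1) − 0.2·(-4, 4) = (-0.2, 0.2)
(x₂, y₂) = (-0.2, 0.2) − 0.2·(4, -2.4) = (-1, 0.68)
(x₃, y₃) = (-1, 0.68) − 0.2·(-4, 1.44) = (-0.2, 0.392)
x = -0.2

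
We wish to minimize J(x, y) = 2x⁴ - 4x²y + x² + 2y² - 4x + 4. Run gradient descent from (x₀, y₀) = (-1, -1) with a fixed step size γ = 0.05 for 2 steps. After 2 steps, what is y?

∇J = (8x³ - 8xy + 2x - 4, -4x² + 4y)
(x₁, y₁) = (-1, -1) − 0.05·(-22, -8) = (0.1, -0.6)
(x₂, y₂) = (0.1, -0.6) − 0.05·(-3.312, -2.44) = (0.2656, -0.478)
y = -0.478

-0.478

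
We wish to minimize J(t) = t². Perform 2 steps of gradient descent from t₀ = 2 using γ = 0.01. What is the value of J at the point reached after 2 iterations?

3.68947264

J′(t) = 2t
t₁ = 2 − 0.01·4 = 1.96
t₂ = 1.96 − 0.01·3.92 = 1.9208
J(1.9208) = 3.68947264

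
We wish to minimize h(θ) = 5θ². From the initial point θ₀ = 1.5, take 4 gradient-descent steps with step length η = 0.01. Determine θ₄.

h′(θ) = 10θ
θ₁ = 1.5 − 0.01·15 = 1.35
θ₂ = 1.35 − 0.01·13.5 = 1.215
θ₃ = 1.215 − 0.01·12.15 = 1.0935
θ₄ = 1.0935 − 0.01·10.935 = 0.98415

0.98415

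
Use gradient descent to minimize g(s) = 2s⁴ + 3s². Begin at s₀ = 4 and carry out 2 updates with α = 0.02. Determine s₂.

42.64071168

g′(s) = 8s³ + 6s
Step 1: g′(4) = 536; s₁ = 4 − 0.02·536 = -6.72
Step 2: g′(-6.72) = -2468.035584; s₂ = -6.72 − 0.02·(-2468.035584) = 42.64071168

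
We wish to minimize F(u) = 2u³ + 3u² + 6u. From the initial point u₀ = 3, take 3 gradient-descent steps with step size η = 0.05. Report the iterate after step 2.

-1.173

F′(u) = 6u² + 6u + 6
Step 1: F′(3) = 78; u₁ = 3 − 0.05·78 = -0.9
Step 2: F′(-0.9) = 5.46; u₂ = -0.9 − 0.05·5.46 = -1.173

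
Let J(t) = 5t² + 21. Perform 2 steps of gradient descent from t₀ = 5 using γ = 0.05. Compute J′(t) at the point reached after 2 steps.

12.5

J′(t) = 10t
t₁ = 5 − 0.05·50 = 2.5
t₂ = 2.5 − 0.05·25 = 1.25
J′(t) at (1.25) = 12.5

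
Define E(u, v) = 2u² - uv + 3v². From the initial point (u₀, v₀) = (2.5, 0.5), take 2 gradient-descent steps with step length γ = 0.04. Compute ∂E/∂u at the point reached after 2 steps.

∇E = (4u - v, -u + 6v)
Step 1: at (2.5, 0.5), ∇E = (9.5, 0.5) → (2.5, 0.5) − 0.04·(9.5, 0.5) = (2.12, 0.48)
Step 2: at (2.12, 0.48), ∇E = (8, 0.76) → (2.12, 0.48) − 0.04·(8, 0.76) = (1.8, 0.4496)
∂E/∂u at (1.8, 0.4496) = 6.7504

6.7504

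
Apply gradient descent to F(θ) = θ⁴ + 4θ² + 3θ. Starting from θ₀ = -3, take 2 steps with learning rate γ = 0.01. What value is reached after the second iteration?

F′(θ) = 4θ³ + 8θ + 3
Step 1: F′(-3) = -129; θ₁ = -3 − 0.01·(-129) = -1.71
Step 2: F′(-1.71) = -30.680844; θ₂ = -1.71 − 0.01·(-30.680844) = -1.40319156

-1.40319156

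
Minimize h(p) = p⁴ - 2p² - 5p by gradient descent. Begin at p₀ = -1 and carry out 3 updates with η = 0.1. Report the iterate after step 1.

-0.5

h′(p) = 4p³ - 4p - 5
Step 1: h′(-1) = -5; p₁ = -1 − 0.1·(-5) = -0.5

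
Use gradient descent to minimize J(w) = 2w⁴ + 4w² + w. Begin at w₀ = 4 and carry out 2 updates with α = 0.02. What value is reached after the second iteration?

J′(w) = 8w³ + 8w + 1
Step 1: J′(4) = 545; w₁ = 4 − 0.02·545 = -6.9
Step 2: J′(-6.9) = -2682.272; w₂ = -6.9 − 0.02·(-2682.272) = 46.74544

46.74544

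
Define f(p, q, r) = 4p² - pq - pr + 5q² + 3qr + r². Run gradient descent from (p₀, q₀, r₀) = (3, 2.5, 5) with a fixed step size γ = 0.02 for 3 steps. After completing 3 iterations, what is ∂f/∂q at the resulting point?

∇f = (8p - q - r, -p + 10q + 3r, -p + 3q + 2r)
Step 1: at (3, 2.5, 5), ∇f = (16.5, 37, 14.5) → (3, 2.5, 5) − 0.02·(16.5, 37, 14.5) = (2.67, 1.76, 4.71)
Step 2: at (2.67, 1.76, 4.71), ∇f = (14.89, 29.06, 12.03) → (2.67, 1.76, 4.71) − 0.02·(14.89, 29.06, 12.03) = (2.3722, 1.1788, 4.4694)
Step 3: at (2.3722, 1.1788, 4.4694), ∇f = (13.3294, 22.824, 10.103) → (2.3722, 1.1788, 4.4694) − 0.02·(13.3294, 22.824, 10.103) = (2.105612, 0.72232, 4.26734)
∂f/∂q at (2.105612, 0.72232, 4.26734) = 17.919608

17.919608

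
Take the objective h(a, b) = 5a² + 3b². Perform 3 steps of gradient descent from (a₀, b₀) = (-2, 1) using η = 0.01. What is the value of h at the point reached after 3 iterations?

∇h = (10a, 6b)
Step 1: at (-2, 1), ∇h = (-20, 6) → (-2, 1) − 0.01·(-20, 6) = (-1.8, 0.94)
Step 2: at (-1.8, 0.94), ∇h = (-18, 5.64) → (-1.8, 0.94) − 0.01·(-18, 5.64) = (-1.62, 0.8836)
Step 3: at (-1.62, 0.8836), ∇h = (-16.2, 5.3016) → (-1.62, 0.8836) − 0.01·(-16.2, 5.3016) = (-1.458, 0.830584)
h(-1.458, 0.830584) = 12.698429343168

12.698429343168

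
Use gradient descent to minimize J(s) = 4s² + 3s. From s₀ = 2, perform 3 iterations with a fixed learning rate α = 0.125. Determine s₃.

J′(s) = 8s + 3
s₁ = 2 − 0.125·19 = -0.375
s₂ = -0.375 − 0.125·0 = -0.375
s₃ = -0.375 − 0.125·0 = -0.375

-0.375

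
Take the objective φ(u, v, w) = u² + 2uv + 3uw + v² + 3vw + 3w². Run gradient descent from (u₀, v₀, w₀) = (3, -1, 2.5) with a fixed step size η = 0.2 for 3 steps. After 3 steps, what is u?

1.012

∇φ = (2u + 2v + 3w, 2u + 2v + 3w, 3u + 3v + 6w)
Step 1: at (3, -1, 2.5), ∇φ = (11.5, 11.5, 21) → (3, -1, 2.5) − 0.2·(11.5, 11.5, 21) = (0.7, -3.3, -1.7)
Step 2: at (0.7, -3.3, -1.7), ∇φ = (-10.3, -10.3, -18) → (0.7, -3.3, -1.7) − 0.2·(-10.3, -10.3, -18) = (2.76, -1.24, 1.9)
Step 3: at (2.76, -1.24, 1.9), ∇φ = (8.74, 8.74, 15.96) → (2.76, -1.24, 1.9) − 0.2·(8.74, 8.74, 15.96) = (1.012, -2.988, -1.292)
u = 1.012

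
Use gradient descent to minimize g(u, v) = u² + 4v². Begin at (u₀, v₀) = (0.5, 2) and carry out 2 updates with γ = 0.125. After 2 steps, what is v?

0

∇g = (2u, 8v)
(u₁, v₁) = (0.5, 2) − 0.125·(1, 16) = (0.375, 0)
(u₂, v₂) = (0.375, 0) − 0.125·(0.75, 0) = (0.28125, 0)
v = 0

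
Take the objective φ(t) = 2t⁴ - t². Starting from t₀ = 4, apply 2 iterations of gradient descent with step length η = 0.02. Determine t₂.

29.63771392

φ′(t) = 8t³ - 2t
Step 1: φ′(4) = 504; t₁ = 4 − 0.02·504 = -6.08
Step 2: φ′(-6.08) = -1785.885696; t₂ = -6.08 − 0.02·(-1785.885696) = 29.63771392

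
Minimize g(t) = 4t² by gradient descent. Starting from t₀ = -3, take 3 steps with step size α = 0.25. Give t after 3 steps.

g′(t) = 8t
Step 1: g′(-3) = -24; t₁ = -3 − 0.25·(-24) = 3
Step 2: g′(3) = 24; t₂ = 3 − 0.25·24 = -3
Step 3: g′(-3) = -24; t₃ = -3 − 0.25·(-24) = 3

3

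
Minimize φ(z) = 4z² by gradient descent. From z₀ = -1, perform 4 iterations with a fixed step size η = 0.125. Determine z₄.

φ′(z) = 8z
z₁ = -1 − 0.125·(-8) = 0
z₂ = 0 − 0.125·0 = 0
z₃ = 0 − 0.125·0 = 0
z₄ = 0 − 0.125·0 = 0

0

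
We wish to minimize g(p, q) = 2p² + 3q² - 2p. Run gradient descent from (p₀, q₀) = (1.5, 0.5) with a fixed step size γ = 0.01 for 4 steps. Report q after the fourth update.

∇g = (4p - 2, 6q)
Step 1: at (1.5, 0.5), ∇g = (4, 3) → (1.5, 0.5) − 0.01·(4, 3) = (1.46, 0.47)
Step 2: at (1.46, 0.47), ∇g = (3.84, 2.82) → (1.46, 0.47) − 0.01·(3.84, 2.82) = (1.4216, 0.4418)
Step 3: at (1.4216, 0.4418), ∇g = (3.6864, 2.6508) → (1.4216, 0.4418) − 0.01·(3.6864, 2.6508) = (1.384736, 0.415292)
Step 4: at (1.384736, 0.415292), ∇g = (3.538944, 2.491752) → (1.384736, 0.415292) − 0.01·(3.538944, 2.491752) = (1.34934656, 0.39037448)
q = 0.39037448

0.39037448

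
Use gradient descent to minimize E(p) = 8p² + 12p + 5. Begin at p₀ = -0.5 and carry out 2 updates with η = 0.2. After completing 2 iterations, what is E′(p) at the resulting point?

19.36

E′(p) = 16p + 12
Step 1: E′(-0.5) = 4; p₁ = -0.5 − 0.2·4 = -1.3
Step 2: E′(-1.3) = -8.8; p₂ = -1.3 − 0.2·(-8.8) = 0.46
E′(p) at (0.46) = 19.36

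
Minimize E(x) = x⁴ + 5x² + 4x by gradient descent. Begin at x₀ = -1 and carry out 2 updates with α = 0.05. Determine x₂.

-0.425

E′(x) = 4x³ + 10x + 4
Step 1: E′(-1) = -10; x₁ = -1 − 0.05·(-10) = -0.5
Step 2: E′(-0.5) = -1.5; x₂ = -0.5 − 0.05·(-1.5) = -0.425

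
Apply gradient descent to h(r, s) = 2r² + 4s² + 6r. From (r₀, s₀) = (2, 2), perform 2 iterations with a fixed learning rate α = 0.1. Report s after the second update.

∇h = (4r + 6, 8s)
(r₁, s₁) = (2, 2) − 0.1·(14, 16) = (0.6, 0.4)
(r₂, s₂) = (0.6, 0.4) − 0.1·(8.4, 3.2) = (-0.24, 0.08)
s = 0.08

0.08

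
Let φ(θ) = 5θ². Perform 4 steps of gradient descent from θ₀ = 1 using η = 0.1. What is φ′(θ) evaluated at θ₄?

φ′(θ) = 10θ
Step 1: φ′(1) = 10; θ₁ = 1 − 0.1·10 = 0
Step 2: φ′(0) = 0; θ₂ = 0 − 0.1·0 = 0
Step 3: φ′(0) = 0; θ₃ = 0 − 0.1·0 = 0
Step 4: φ′(0) = 0; θ₄ = 0 − 0.1·0 = 0
φ′(θ) at (0) = 0

0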